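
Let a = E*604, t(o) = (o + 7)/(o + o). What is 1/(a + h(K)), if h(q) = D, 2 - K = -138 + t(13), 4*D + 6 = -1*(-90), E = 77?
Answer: 1/46529 ≈ 2.1492e-5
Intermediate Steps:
D = 21 (D = -3/2 + (-1*(-90))/4 = -3/2 + (¼)*90 = -3/2 + 45/2 = 21)
t(o) = (7 + o)/(2*o) (t(o) = (7 + o)/((2*o)) = (7 + o)*(1/(2*o)) = (7 + o)/(2*o))
K = 1810/13 (K = 2 - (-138 + (½)*(7 + 13)/13) = 2 - (-138 + (½)*(1/13)*20) = 2 - (-138 + 10/13) = 2 - 1*(-1784/13) = 2 + 1784/13 = 1810/13 ≈ 139.23)
h(q) = 21
a = 46508 (a = 77*604 = 46508)
1/(a + h(K)) = 1/(46508 + 21) = 1/46529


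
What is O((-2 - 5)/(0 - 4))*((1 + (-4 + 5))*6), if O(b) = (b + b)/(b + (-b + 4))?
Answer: 21/2 ≈ 10.500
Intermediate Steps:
O(b) = b/2 (O(b) = (2*b)/(b + (4 - b)) = (2*b)/4 = (2*b)*(1/4) = b/2)
O((-2 - 5)/(0 - 4))*((1 + (-4 + 5))*6) = (((-2 - 5)/(0 - 4))/2)*((1 + (-4 + 5))*6) = ((-7/(-4))/2)*((1 + 1)*6) = ((-7*(-1/4))/2)*(2*6) = ((1/2)*(7/4))*12 = (7/8)*12 = 21/2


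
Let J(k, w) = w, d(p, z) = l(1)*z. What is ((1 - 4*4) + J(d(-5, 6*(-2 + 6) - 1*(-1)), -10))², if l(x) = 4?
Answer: 625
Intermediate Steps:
d(p, z) = 4*z
((1 - 4*4) + J(d(-5, 6*(-2 + 6) - 1*(-1)), -10))² = ((1 - 4*4) - 10)² = ((1 - 16) - 10)² = (-15 - 10)² = (-25)² = 625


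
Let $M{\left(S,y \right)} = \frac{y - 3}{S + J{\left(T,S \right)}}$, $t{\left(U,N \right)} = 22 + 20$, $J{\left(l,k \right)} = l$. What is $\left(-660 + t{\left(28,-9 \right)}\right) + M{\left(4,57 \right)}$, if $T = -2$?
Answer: $-591$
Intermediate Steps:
$t{\left(U,N \right)} = 42$
$M{\left(S,y \right)} = \frac{-3 + y}{-2 + S}$ ($M{\left(S,y \right)} = \frac{y - 3}{S - 2} = \frac{-3 + y}{-2 + S}$)
$\left(-660 + t{\left(28,-9 \right)}\right) + M{\left(4,57 \right)} = \left(-660 + 42\right) + \frac{-3 + 57}{-2 + 4} = -618 + \frac{1}{2} \cdot 54 = -618 + 27 = -591$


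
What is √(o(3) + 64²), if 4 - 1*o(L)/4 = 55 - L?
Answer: 8*√61 ≈ 62.482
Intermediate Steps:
o(L) = -204 + 4*L (o(L) = 16 - 4*(55 - L) = 16 + (-220 + 4*L) = -204 + 4*L)
√(o(3) + 64²) = √((-204 + 4*3) + 64²) = √((-204 + 12) + 4096) = √(-192 + 4096) = √3904 = 8*√61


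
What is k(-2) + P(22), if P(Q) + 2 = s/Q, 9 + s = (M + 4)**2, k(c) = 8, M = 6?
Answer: 223/22 ≈ 10.136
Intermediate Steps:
s = 91 (s = -9 + (6 + 4)**2 = -9 + 10**2 = -9 + 100 = 91)
P(Q) = -2 + 91/Q
k(-2) + P(22) = 8 + (-2 + 91/22) = 8 + 47/22 = 223/22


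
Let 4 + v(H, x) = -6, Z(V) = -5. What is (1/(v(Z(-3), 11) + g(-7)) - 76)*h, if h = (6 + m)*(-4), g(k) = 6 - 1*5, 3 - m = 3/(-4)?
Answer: 8905/3 ≈ 2968.3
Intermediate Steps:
m = 15/4 (m = 3 - 3/(-4) = 3 - 3*(-1)/4 = 3 - 1*(-¾) = 3 + ¾ = 15/4 ≈ 3.7500)
g(k) = 1 (g(k) = 6 - 5 = 1)
v(H, x) = -10 (v(H, x) = -4 - 6 = -10)
h = -39 (h = (6 + 15/4)*(-4) = (39/4)*(-4) = -39)
(1/(v(Z(-3), 11) + g(-7)) - 76)*h = (1/(-10 + 1) - 76)*(-39) = (1/(-9) - 76)*(-39) = (-⅑ - 76)*(-39) = -685/9*(-39) = 8905/3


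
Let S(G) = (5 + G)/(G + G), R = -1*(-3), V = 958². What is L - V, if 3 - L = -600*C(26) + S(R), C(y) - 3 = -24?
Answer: -2791087/3 ≈ -9.3036e+5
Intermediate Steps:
V = 917764
C(y) = -21 (C(y) = 3 - 24 = -21)
R = 3
S(G) = (5 + G)/(2*G) (S(G) = (5 + G)/((2*G)) = (5 + G)*(1/(2*G)) = (5 + G)/(2*G))
L = -37795/3 (L = 3 - (-600*(-21) + (½)*(5 + 3)/3) = 3 - (12600 + (½)*(⅓)*8) = 3 - (12600 + 4/3) = 3 - 1*37804/3 = 3 - 37804/3 = -37795/3 ≈ -12598.)
L - V = -37795/3 - 1*917764 = -37795/3 - 917764 = -2791087/3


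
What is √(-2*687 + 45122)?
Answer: 2*√10937 ≈ 209.16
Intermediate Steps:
√(-2*687 + 45122) = √(-1374 + 45122) = √43748 = 2*√10937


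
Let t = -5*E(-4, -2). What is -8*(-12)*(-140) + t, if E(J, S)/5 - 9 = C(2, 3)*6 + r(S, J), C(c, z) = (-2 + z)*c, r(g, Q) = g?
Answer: -13915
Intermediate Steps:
C(c, z) = c*(-2 + z)
E(J, S) = 105 + 5*S (E(J, S) = 45 + 5*((2*(-2 + 3))*6 + S) = 45 + 5*((2*1)*6 + S) = 45 + 5*(2*6 + S) = 45 + 5*(12 + S) = 45 + (60 + 5*S) = 105 + 5*S)
t = -475 (t = -5*(105 + 5*(-2)) = -5*(105 - 10) = -5*95 = -475)
-8*(-12)*(-140) + t = -8*(-12)*(-140) - 475 = 96*(-140) - 475 = -13440 - 475 = -13915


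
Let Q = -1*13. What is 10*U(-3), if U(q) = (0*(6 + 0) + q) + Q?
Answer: -160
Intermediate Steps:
Q = -13
U(q) = -13 + q (U(q) = (0*(6 + 0) + q) - 13 = (0*6 + q) - 13 = (0 + q) - 13 = q - 13 = -13 + q)
10*U(-3) = 10*(-13 - 3) = 10*(-16) = -160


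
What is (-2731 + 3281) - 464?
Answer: 86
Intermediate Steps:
(-2731 + 3281) - 464 = 550 - 464 = 86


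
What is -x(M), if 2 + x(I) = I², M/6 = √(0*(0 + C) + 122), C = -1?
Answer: -4390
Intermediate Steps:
M = 6*√122 (M = 6*√(0*(0 - 1) + 122) = 6*√(0*(-1) + 122) = 6*√(0 + 122) = 6*√122 ≈ 66.272)
x(I) = -2 + I²
-x(M) = -(-2 + (6*√122)²) = -(-2 + 4392) = -1*4390 = -4390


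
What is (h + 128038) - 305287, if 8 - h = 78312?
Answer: -255553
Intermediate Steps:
h = -78304 (h = 8 - 1*78312 = 8 - 78312 = -78304)
(h + 128038) - 305287 = (-78304 + 128038) - 305287 = 49734 - 305287 = -255553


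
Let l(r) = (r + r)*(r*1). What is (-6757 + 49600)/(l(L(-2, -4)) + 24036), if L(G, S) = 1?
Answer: 42843/24038 ≈ 1.7823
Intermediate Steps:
l(r) = 2*r**2 (l(r) = (2*r)*r = 2*r**2)
(-6757 + 49600)/(l(L(-2, -4)) + 24036) = (-6757 + 49600)/(2*1**2 + 24036) = 42843/(2*1 + 24036) = 42843/(2 + 24036) = 42843/24038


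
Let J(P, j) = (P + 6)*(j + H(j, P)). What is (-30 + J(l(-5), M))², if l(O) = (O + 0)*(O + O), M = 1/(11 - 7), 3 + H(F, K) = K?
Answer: 6843456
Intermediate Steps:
H(F, K) = -3 + K
M = ¼ (M = 1/4 = ¼ ≈ 0.25000)
l(O) = 2*O² (l(O) = O*(2*O) = 2*O²)
J(P, j) = (6 + P)*(-3 + P + j) (J(P, j) = (P + 6)*(j + (-3 + P)) = (6 + P)*(-3 + P + j))
(-30 + J(l(-5), M))² = (-30 + (-18 + (2*(-5)²)² + 3*(2*(-5)²) + 6*(¼) + (2*(-5)²)*(¼)))² = (-30 + (-18 + (2*25)² + 3*(2*25) + 3/2 + (2*25)*(¼)))² = (-30 + (-18 + 50² + 3*50 + 3/2 + 50*(¼)))² = (-30 + (-18 + 2500 + 150 + 3/2 + 25/2))² = (-30 + 2646)² = 2616² = 6843456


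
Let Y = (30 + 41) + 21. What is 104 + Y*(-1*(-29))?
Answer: 2772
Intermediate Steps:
Y = 92 (Y = 71 + 21 = 92)
104 + Y*(-1*(-29)) = 104 + 92*(-1*(-29)) = 104 + 92*29 = 104 + 2668 = 2772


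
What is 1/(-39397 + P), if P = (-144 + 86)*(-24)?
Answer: -1/38005 ≈ -2.6312e-5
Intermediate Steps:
P = 1392 (P = -58*(-24) = 1392)
1/(-39397 + P) = 1/(-39397 + 1392) = 1/(-38005) = -1/38005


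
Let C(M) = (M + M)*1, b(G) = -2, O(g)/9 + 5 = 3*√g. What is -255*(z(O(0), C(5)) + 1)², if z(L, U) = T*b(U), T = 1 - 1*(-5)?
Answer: -30855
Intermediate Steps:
O(g) = -45 + 27*√g (O(g) = -45 + 9*(3*√g) = -45 + 27*√g)
C(M) = 2*M (C(M) = (2*M)*1 = 2*M)
T = 6 (T = 1 + 5 = 6)
z(L, U) = -12 (z(L, U) = 6*(-2) = -12)
-255*(z(O(0), C(5)) + 1)² = -255*(-12 + 1)² = -255*(-11)² = -255*121 = -30855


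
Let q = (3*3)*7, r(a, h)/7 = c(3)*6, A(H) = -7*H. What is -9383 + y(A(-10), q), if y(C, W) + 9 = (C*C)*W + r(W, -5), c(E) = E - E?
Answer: 299308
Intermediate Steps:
c(E) = 0
r(a, h) = 0 (r(a, h) = 7*(0*6) = 7*0 = 0)
q = 63 (q = 9*7 = 63)
y(C, W) = -9 + W*C² (y(C, W) = -9 + ((C*C)*W + 0) = -9 + (C²*W + 0) = -9 + (W*C² + 0) = -9 + W*C²)
-9383 + y(A(-10), q) = -9383 + (-9 + 63*(-7*(-10))²) = -9383 + (-9 + 63*70²) = -9383 + (-9 + 63*4900) = -9383 + (-9 + 308700) = -9383 + 308691 = 299308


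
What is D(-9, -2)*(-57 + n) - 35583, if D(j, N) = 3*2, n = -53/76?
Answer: -1365309/38 ≈ -35929.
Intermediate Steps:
n = -53/76 (n = -53*1/76 = -53/76 ≈ -0.69737)
D(j, N) = 6
D(-9, -2)*(-57 + n) - 35583 = 6*(-57 - 53/76) - 35583 = 6*(-4385/76) - 35583 = -13155/38 - 35583 = -1365309/38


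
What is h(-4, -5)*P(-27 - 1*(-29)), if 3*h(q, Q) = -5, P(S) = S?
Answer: -10/3 ≈ -3.3333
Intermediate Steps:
h(q, Q) = -5/3 (h(q, Q) = (⅓)*(-5) = -5/3)
h(-4, -5)*P(-27 - 1*(-29)) = -5*(-27 - 1*(-29))/3 = -5*(-27 + 29)/3 = -5/3*2 = -10/3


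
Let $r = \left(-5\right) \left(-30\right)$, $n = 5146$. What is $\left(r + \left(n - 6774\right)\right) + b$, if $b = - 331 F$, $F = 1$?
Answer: $-1809$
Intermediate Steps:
$r = 150$
$b = -331$ ($b = \left(-331\right) 1 = -331$)
$\left(r + \left(n - 6774\right)\right) + b = \left(150 + \left(5146 - 6774\right)\right) - 331 = \left(150 - 1628\right) - 331 = -1478 - 331 = -1809$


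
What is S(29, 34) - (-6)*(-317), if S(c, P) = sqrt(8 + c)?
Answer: -1902 + sqrt(37) ≈ -1895.9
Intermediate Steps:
S(29, 34) - (-6)*(-317) = sqrt(8 + 29) - (-6)*(-317) = sqrt(37) - 1*1902 = sqrt(37) - 1902 = -1902 + sqrt(37)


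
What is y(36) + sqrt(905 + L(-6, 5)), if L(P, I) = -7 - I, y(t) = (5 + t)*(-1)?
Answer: -41 + sqrt(893) ≈ -11.117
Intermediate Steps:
y(t) = -5 - t
y(36) + sqrt(905 + L(-6, 5)) = (-5 - 1*36) + sqrt(905 + (-7 - 1*5)) = (-5 - 36) + sqrt(905 + (-7 - 5)) = -41 + sqrt(905 - 12) = -41 + sqrt(893)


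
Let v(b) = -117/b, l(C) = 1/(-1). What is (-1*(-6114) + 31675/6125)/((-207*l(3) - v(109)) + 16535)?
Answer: 23344639/63874825 ≈ 0.36547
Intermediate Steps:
l(C) = -1
(-1*(-6114) + 31675/6125)/((-207*l(3) - v(109)) + 16535) = (-1*(-6114) + 31675/6125)/((-207*(-1) - (-117)/109) + 16535) = (6114 + 31675*(1/6125))/((207 - (-117)/109) + 16535) = (6114 + 181/35)/((207 - 1*(-117/109)) + 16535) = 214171/(35*((207 + 117/109) + 16535)) = 214171/(35*(22680/109 + 16535)) = 214171/(35*(1824995/109)) = (214171/35)*(109/1824995) = 23344639/63874825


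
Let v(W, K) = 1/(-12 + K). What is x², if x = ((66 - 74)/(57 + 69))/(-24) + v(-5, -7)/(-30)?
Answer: 6241/322382025 ≈ 1.9359e-5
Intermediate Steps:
x = 79/17955 (x = ((66 - 74)/(57 + 69))/(-24) + 1/(-12 - 7*(-30)) = -8/126*(-1/24) - 1/30/(-19) = -8*1/126*(-1/24) - 1/19*(-1/30) = -4/63*(-1/24) + 1/570 = 1/378 + 1/570 = 79/17955 ≈ 0.0043999)
x² = (79/17955)² = 6241/322382025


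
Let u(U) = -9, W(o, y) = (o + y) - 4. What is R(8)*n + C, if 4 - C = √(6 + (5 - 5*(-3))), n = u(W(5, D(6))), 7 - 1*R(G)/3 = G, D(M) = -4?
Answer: 31 - √26 ≈ 25.901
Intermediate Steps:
R(G) = 21 - 3*G
W(o, y) = -4 + o + y
n = -9
C = 4 - √26 (C = 4 - √(6 + (5 - 5*(-3))) = 4 - √(6 + (5 + 15)) = 4 - √(6 + 20) = 4 - √26 ≈ -1.0990)
R(8)*n + C = (21 - 3*8)*(-9) + (4 - √26) = (21 - 24)*(-9) + (4 - √26) = -3*(-9) + (4 - √26) = 27 + (4 - √26) = 31 - √26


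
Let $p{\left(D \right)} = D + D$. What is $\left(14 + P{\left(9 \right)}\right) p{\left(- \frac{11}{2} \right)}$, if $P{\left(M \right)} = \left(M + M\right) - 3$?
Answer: $-319$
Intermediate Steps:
$P{\left(M \right)} = -3 + 2 M$ ($P{\left(M \right)} = 2 M - 3 = -3 + 2 M$)
$p{\left(D \right)} = 2 D$
$\left(14 + P{\left(9 \right)}\right) p{\left(- \frac{11}{2} \right)} = \left(14 + \left(-3 + 2 \cdot 9\right)\right) 2 \left(- \frac{11}{2}\right) = \left(14 + \left(-3 + 18\right)\right) 2 \left(\left(-11\right) \frac{1}{2}\right) = \left(14 + 15\right) 2 \left(- \frac{11}{2}\right) = 29 \left(-11\right) = -319$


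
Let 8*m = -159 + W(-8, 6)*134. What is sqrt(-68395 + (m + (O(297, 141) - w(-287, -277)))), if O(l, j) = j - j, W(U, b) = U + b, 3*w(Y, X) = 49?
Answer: I*sqrt(9858918)/12 ≈ 261.66*I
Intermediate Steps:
w(Y, X) = 49/3 (w(Y, X) = (1/3)*49 = 49/3)
m = -427/8 (m = (-159 + (-8 + 6)*134)/8 = (-159 - 2*134)/8 = (-159 - 268)/8 = (1/8)*(-427) = -427/8 ≈ -53.375)
O(l, j) = 0
sqrt(-68395 + (m + (O(297, 141) - w(-287, -277)))) = sqrt(-68395 + (-427/8 + (0 - 1*49/3))) = sqrt(-68395 + (-427/8 + (0 - 49/3))) = sqrt(-68395 + (-427/8 - 49/3)) = sqrt(-68395 - 1673/24) = sqrt(-1643153/24) = I*sqrt(9858918)/12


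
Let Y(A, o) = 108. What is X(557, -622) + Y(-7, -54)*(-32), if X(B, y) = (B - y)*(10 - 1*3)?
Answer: 4797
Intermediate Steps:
X(B, y) = -7*y + 7*B (X(B, y) = (B - y)*(10 - 3) = (B - y)*7 = -7*y + 7*B)
X(557, -622) + Y(-7, -54)*(-32) = (-7*(-622) + 7*557) + 108*(-32) = (4354 + 3899) - 3456 = 8253 - 3456 = 4797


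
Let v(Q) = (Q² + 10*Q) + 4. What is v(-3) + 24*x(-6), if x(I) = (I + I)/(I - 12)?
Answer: -1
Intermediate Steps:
v(Q) = 4 + Q² + 10*Q
x(I) = 2*I/(-12 + I) (x(I) = (2*I)/(-12 + I) = 2*I/(-12 + I))
v(-3) + 24*x(-6) = (4 + (-3)² + 10*(-3)) + 24*(2*(-6)/(-12 - 6)) = (4 + 9 - 30) + 24*(2*(-6)/(-18)) = -17 + 24*(2*(-6)*(-1/18)) = -17 + 24*(⅔) = -17 + 16 = -1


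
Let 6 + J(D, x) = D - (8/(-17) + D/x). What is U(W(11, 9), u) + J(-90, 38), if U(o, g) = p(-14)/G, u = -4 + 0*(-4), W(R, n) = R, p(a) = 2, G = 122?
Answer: -1835228/19703 ≈ -93.145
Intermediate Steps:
u = -4 (u = -4 + 0 = -4)
U(o, g) = 1/61 (U(o, g) = 2/122 = 2*(1/122) = 1/61)
J(D, x) = -94/17 + D - D/x (J(D, x) = -6 + (D - (8/(-17) + D/x)) = -6 + (D - (8*(-1/17) + D/x)) = -6 + (D - (-8/17 + D/x)) = -6 + (D + (8/17 - D/x)) = -6 + (8/17 + D - D/x) = -94/17 + D - D/x)
U(W(11, 9), u) + J(-90, 38) = 1/61 + (-94/17 - 90 - 1*(-90)/38) = 1/61 + (-94/17 - 90 - 1*(-90)*1/38) = 1/61 + (-94/17 - 90 + 45/19) = 1/61 - 30091/323 = -1835228/19703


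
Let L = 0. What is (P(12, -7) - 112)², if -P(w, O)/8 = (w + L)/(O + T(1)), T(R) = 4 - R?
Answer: 7744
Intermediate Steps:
P(w, O) = -8*w/(3 + O) (P(w, O) = -8*(w + 0)/(O + (4 - 1*1)) = -8*w/(O + (4 - 1)) = -8*w/(O + 3) = -8*w/(3 + O))
(P(12, -7) - 112)² = (-8*12/(3 - 7) - 112)² = (-8*12/(-4) - 112)² = (-8*12*(-¼) - 112)² = (24 - 112)² = (-88)² = 7744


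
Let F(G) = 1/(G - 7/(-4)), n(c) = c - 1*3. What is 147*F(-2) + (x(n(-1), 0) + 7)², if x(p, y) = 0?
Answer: -539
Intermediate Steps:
n(c) = -3 + c (n(c) = c - 3 = -3 + c)
F(G) = 1/(7/4 + G) (F(G) = 1/(G - 7*(-¼)) = 1/(G + 7/4) = 1/(7/4 + G))
147*F(-2) + (x(n(-1), 0) + 7)² = 147*(4/(7 + 4*(-2))) + (0 + 7)² = 147*(4/(7 - 8)) + 7² = 147*(4/(-1)) + 49 = 147*(4*(-1)) + 49 = 147*(-4) + 49 = -588 + 49 = -539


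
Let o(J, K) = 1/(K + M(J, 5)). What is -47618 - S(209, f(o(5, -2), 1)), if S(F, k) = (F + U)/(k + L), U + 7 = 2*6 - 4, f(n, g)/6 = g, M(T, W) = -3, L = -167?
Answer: -1095184/23 ≈ -47617.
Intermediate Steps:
o(J, K) = 1/(-3 + K) (o(J, K) = 1/(K - 3) = 1/(-3 + K))
f(n, g) = 6*g
U = 1 (U = -7 + (2*6 - 4) = -7 + (12 - 4) = -7 + 8 = 1)
S(F, k) = (1 + F)/(-167 + k) (S(F, k) = (F + 1)/(k - 167) = (1 + F)/(-167 + k))
-47618 - S(209, f(o(5, -2), 1)) = -47618 - (1 + 209)/(-167 + 6*1) = -47618 - 210/(-167 + 6) = -47618 - 210/(-161) = -47618 - (-1)*210/161 = -47618 - 1*(-30/23) = -47618 + 30/23 = -1095184/23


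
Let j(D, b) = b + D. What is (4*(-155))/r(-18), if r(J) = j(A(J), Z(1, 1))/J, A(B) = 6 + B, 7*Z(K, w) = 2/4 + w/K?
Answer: -10416/11 ≈ -946.91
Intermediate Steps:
Z(K, w) = 1/14 + w/(7*K) (Z(K, w) = (2/4 + w/K)/7 = (2*(1/4) + w/K)/7 = (1/2 + w/K)/7 = 1/14 + w/(7*K))
j(D, b) = D + b
r(J) = (87/14 + J)/J (r(J) = ((6 + J) + (1/14)*(1 + 2*1)/1)/J = ((6 + J) + (1/14)*1*(1 + 2))/J = ((6 + J) + (1/14)*1*3)/J = ((6 + J) + 3/14)/J = (87/14 + J)/J)
(4*(-155))/r(-18) = (4*(-155))/(((87/14 - 18)/(-18))) = -620/((-1/18*(-165/14))) = -620/55/84 = -620*84/55 = -10416/11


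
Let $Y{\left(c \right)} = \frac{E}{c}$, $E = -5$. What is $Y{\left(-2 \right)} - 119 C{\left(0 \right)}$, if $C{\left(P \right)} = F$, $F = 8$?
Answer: $- \frac{1899}{2} \approx -949.5$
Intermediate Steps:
$C{\left(P \right)} = 8$
$Y{\left(c \right)} = - \frac{5}{c}$
$Y{\left(-2 \right)} - 119 C{\left(0 \right)} = - \frac{5}{-2} - 952 = \left(-5\right) \left(- \frac{1}{2}\right) - 952 = \frac{5}{2} - 952 = - \frac{1899}{2}$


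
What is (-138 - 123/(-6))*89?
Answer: -20915/2 ≈ -10458.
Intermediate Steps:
(-138 - 123/(-6))*89 = (-138 - 123*(-⅙))*89 = (-138 + 41/2)*89 = -235/2*89 = -20915/2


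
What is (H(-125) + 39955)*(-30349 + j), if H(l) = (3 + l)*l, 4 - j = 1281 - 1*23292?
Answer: -460078470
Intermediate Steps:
j = 22015 (j = 4 - (1281 - 1*23292) = 4 - (1281 - 23292) = 4 - 1*(-22011) = 4 + 22011 = 22015)
H(l) = l*(3 + l)
(H(-125) + 39955)*(-30349 + j) = (-125*(3 - 125) + 39955)*(-30349 + 22015) = (-125*(-122) + 39955)*(-8334) = (15250 + 39955)*(-8334) = 55205*(-8334) = -460078470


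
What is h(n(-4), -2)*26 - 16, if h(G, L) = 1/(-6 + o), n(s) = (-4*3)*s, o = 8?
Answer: -3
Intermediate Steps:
n(s) = -12*s
h(G, L) = 1/2 (h(G, L) = 1/(-6 + 8) = 1/2)
h(n(-4), -2)*26 - 16 = (1/2)*26 - 16 = 13 - 16 = -3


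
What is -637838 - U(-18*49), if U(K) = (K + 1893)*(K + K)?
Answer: 1145566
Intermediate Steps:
U(K) = 2*K*(1893 + K) (U(K) = (1893 + K)*(2*K) = 2*K*(1893 + K))
-637838 - U(-18*49) = -637838 - 2*(-18*49)*(1893 - 18*49) = -637838 - 2*(-882)*(1893 - 882) = -637838 - 2*(-882)*1011 = -637838 - 1*(-1783404) = -637838 + 1783404 = 1145566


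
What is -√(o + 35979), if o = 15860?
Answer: -√51839 ≈ -227.68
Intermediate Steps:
-√(o + 35979) = -√(15860 + 35979) = -√51839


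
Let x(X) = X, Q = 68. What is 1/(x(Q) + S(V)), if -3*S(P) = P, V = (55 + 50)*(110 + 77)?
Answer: -1/6477 ≈ -0.00015439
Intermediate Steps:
V = 19635 (V = 105*187 = 19635)
S(P) = -P/3
1/(x(Q) + S(V)) = 1/(68 - ⅓*19635) = 1/(68 - 6545) = 1/(-6477) = -1/6477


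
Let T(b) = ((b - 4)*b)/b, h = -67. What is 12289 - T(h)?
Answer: 12360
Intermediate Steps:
T(b) = -4 + b (T(b) = ((-4 + b)*b)/b = (b*(-4 + b))/b = -4 + b)
12289 - T(h) = 12289 - (-4 - 67) = 12289 - 1*(-71) = 12289 + 71 = 12360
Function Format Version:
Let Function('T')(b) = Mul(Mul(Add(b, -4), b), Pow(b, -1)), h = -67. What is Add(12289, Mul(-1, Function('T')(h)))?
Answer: 12360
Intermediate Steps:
Function('T')(b) = Add(-4, b) (Function('T')(b) = Mul(Mul(Add(-4, b), b), Pow(b, -1)) = Mul(Mul(b, Add(-4, b)), Pow(b, -1)) = Add(-4, b))
Add(12289, Mul(-1, Function('T')(h))) = Add(12289, Mul(-1, Add(-4, -67))) = Add(12289, Mul(-1, -71)) = Add(12289, 71) = 12360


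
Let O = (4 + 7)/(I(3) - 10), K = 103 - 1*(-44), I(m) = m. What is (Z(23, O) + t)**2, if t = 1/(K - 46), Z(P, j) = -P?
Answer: 5391684/10201 ≈ 528.54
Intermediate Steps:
K = 147 (K = 103 + 44 = 147)
O = -11/7 (O = (4 + 7)/(3 - 10) = 11/(-7) = 11*(-1/7) = -11/7 ≈ -1.5714)
t = 1/101 (t = 1/(147 - 46) = 1/101 ≈ 0.0099010)
(Z(23, O) + t)**2 = (-1*23 + 1/101)**2 = (-23 + 1/101)**2 = (-2322/101)**2 = 5391684/10201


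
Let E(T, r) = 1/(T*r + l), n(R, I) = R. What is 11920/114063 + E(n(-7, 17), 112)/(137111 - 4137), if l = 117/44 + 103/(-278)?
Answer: 1263006621202742/12085766568468969 ≈ 0.10450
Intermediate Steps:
l = 13997/6116 (l = 117*(1/44) + 103*(-1/278) = 117/44 - 103/278 = 13997/6116 ≈ 2.2886)
E(T, r) = 1/(13997/6116 + T*r) (E(T, r) = 1/(T*r + 13997/6116) = 1/(13997/6116 + T*r))
11920/114063 + E(n(-7, 17), 112)/(137111 - 4137) = 11920/114063 + (6116/(13997 + 6116*(-7)*112))/(137111 - 4137) = 11920*(1/114063) + (6116/(13997 - 4794944))/132974 = 11920/114063 + (6116/(-4780947))*(1/132974) = 11920/114063 + (6116*(-1/4780947))*(1/132974) = 11920/114063 - 6116/4780947*1/132974 = 11920/114063 - 3058/317870823189 = 1263006621202742/12085766568468969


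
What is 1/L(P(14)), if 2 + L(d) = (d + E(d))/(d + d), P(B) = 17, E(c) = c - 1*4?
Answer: -17/19 ≈ -0.89474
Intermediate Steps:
E(c) = -4 + c (E(c) = c - 4 = -4 + c)
L(d) = -2 + (-4 + 2*d)/(2*d) (L(d) = -2 + (d + (-4 + d))/(d + d) = -2 + (-4 + 2*d)/((2*d)) = -2 + (-4 + 2*d)*(1/(2*d)) = -2 + (-4 + 2*d)/(2*d))
1/L(P(14)) = 1/((-2 - 1*17)/17) = 1/((-2 - 17)/17) = 1/((1/17)*(-19)) = 1/(-19/17) = -17/19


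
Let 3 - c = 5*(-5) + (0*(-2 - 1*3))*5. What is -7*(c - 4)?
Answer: -168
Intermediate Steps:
c = 28 (c = 3 - (5*(-5) + (0*(-2 - 1*3))*5) = 3 - (-25 + (0*(-2 - 3))*5) = 3 - (-25 + (0*(-5))*5) = 3 - (-25 + 0*5) = 3 - (-25 + 0) = 3 - 1*(-25) = 3 + 25 = 28)
-7*(c - 4) = -7*(28 - 4) = -7*24 = -168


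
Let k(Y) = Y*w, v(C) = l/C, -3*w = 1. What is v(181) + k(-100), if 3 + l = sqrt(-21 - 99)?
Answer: 18091/543 + 2*I*sqrt(30)/181 ≈ 33.317 + 0.060522*I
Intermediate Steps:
w = -1/3 (w = -1/3*1 = -1/3 ≈ -0.33333)
l = -3 + 2*I*sqrt(30) (l = -3 + sqrt(-21 - 99) = -3 + sqrt(-120) = -3 + 2*I*sqrt(30) ≈ -3.0 + 10.954*I)
v(C) = (-3 + 2*I*sqrt(30))/C
k(Y) = -Y/3 (k(Y) = Y*(-1/3) = -Y/3)
v(181) + k(-100) = (-3 + 2*I*sqrt(30))/181 - 1/3*(-100) = (-3 + 2*I*sqrt(30))/181 + 100/3 = (-3/181 + 2*I*sqrt(30)/181) + 100/3 = 18091/543 + 2*I*sqrt(30)/181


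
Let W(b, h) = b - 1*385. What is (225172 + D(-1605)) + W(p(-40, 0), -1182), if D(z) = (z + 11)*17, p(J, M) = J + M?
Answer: 197649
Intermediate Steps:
W(b, h) = -385 + b (W(b, h) = b - 385 = -385 + b)
D(z) = 187 + 17*z (D(z) = (11 + z)*17 = 187 + 17*z)
(225172 + D(-1605)) + W(p(-40, 0), -1182) = (225172 + (187 + 17*(-1605))) + (-385 + (-40 + 0)) = (225172 + (187 - 27285)) + (-385 - 40) = (225172 - 27098) - 425 = 198074 - 425 = 197649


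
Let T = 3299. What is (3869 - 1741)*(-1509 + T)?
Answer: 3809120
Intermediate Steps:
(3869 - 1741)*(-1509 + T) = (3869 - 1741)*(-1509 + 3299) = 2128*1790 = 3809120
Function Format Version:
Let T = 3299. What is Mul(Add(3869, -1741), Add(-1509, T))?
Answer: 3809120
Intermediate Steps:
Mul(Add(3869, -1741), Add(-1509, T)) = Mul(Add(3869, -1741), Add(-1509, 3299)) = Mul(2128, 1790) = 3809120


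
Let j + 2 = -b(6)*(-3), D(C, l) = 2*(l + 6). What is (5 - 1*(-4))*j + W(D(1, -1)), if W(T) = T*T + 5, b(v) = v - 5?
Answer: 114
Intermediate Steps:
b(v) = -5 + v
D(C, l) = 12 + 2*l (D(C, l) = 2*(6 + l) = 12 + 2*l)
j = 1 (j = -2 - (-5 + 6)*(-3) = -2 - 1*1*(-3) = -2 - 1*(-3) = -2 + 3 = 1)
W(T) = 5 + T² (W(T) = T² + 5 = 5 + T²)
(5 - 1*(-4))*j + W(D(1, -1)) = (5 - 1*(-4))*1 + (5 + (12 + 2*(-1))²) = (5 + 4)*1 + (5 + (12 - 2)²) = 9*1 + (5 + 10²) = 9 + (5 + 100) = 9 + 105 = 114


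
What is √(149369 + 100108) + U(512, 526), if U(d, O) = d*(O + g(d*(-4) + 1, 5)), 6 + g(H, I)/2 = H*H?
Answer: 4291037184 + √249477 ≈ 4.2910e+9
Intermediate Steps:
g(H, I) = -12 + 2*H² (g(H, I) = -12 + 2*(H*H) = -12 + 2*H²)
U(d, O) = d*(-12 + O + 2*(1 - 4*d)²) (U(d, O) = d*(O + (-12 + 2*(d*(-4) + 1)²)) = d*(O + (-12 + 2*(-4*d + 1)²)) = d*(O + (-12 + 2*(1 - 4*d)²)) = d*(-12 + O + 2*(1 - 4*d)²))
√(149369 + 100108) + U(512, 526) = √(149369 + 100108) + 512*(-12 + 526 + 2*(-1 + 4*512)²) = √249477 + 512*(-12 + 526 + 2*(-1 + 2048)²) = √249477 + 512*(-12 + 526 + 2*2047²) = √249477 + 512*(-12 + 526 + 2*4190209) = √249477 + 512*(-12 + 526 + 8380418) = √249477 + 512*8380932 = √249477 + 4291037184 = 4291037184 + √249477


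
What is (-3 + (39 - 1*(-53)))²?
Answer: 7921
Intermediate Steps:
(-3 + (39 - 1*(-53)))² = (-3 + (39 + 53))² = (-3 + 92)² = 89² = 7921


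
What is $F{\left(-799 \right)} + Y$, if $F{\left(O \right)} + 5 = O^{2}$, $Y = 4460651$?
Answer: $5099047$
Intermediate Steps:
$F{\left(O \right)} = -5 + O^{2}$
$F{\left(-799 \right)} + Y = \left(-5 + \left(-799\right)^{2}\right) + 4460651 = \left(-5 + 638401\right) + 4460651 = 638396 + 4460651 = 5099047$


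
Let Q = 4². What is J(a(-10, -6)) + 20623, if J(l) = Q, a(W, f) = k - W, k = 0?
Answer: 20639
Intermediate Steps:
a(W, f) = -W (a(W, f) = 0 - W = -W)
Q = 16
J(l) = 16
J(a(-10, -6)) + 20623 = 16 + 20623 = 20639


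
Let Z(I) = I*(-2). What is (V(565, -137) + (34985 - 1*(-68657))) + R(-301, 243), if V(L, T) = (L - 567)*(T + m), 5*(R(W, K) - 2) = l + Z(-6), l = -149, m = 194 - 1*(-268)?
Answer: 514833/5 ≈ 1.0297e+5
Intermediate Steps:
m = 462 (m = 194 + 268 = 462)
Z(I) = -2*I
R(W, K) = -127/5 (R(W, K) = 2 + (-149 - 2*(-6))/5 = 2 + (-149 + 12)/5 = 2 + (⅕)*(-137) = 2 - 137/5 = -127/5)
V(L, T) = (-567 + L)*(462 + T) (V(L, T) = (L - 567)*(T + 462) = (-567 + L)*(462 + T))
(V(565, -137) + (34985 - 1*(-68657))) + R(-301, 243) = ((-261954 - 567*(-137) + 462*565 + 565*(-137)) + (34985 - 1*(-68657))) - 127/5 = ((-261954 + 77679 + 261030 - 77405) + (34985 + 68657)) - 127/5 = (-650 + 103642) - 127/5 = 102992 - 127/5 = 514833/5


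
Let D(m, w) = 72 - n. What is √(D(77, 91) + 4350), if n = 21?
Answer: 3*√489 ≈ 66.340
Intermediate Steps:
D(m, w) = 51 (D(m, w) = 72 - 1*21 = 72 - 21 = 51)
√(D(77, 91) + 4350) = √(51 + 4350) = √4401 = 3*√489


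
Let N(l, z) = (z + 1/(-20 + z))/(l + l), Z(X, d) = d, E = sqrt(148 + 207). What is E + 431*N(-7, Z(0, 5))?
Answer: -15947/105 + sqrt(355) ≈ -133.03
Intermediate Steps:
E = sqrt(355) ≈ 18.841
N(l, z) = (z + 1/(-20 + z))/(2*l) (N(l, z) = (z + 1/(-20 + z))/((2*l)) = (z + 1/(-20 + z))*(1/(2*l)) = (z + 1/(-20 + z))/(2*l))
E + 431*N(-7, Z(0, 5)) = sqrt(355) + 431*((1/2)*(1 + 5**2 - 20*5)/(-7*(-20 + 5))) = sqrt(355) + 431*((1/2)*(-1/7)*(1 + 25 - 100)/(-15)) = sqrt(355) + 431*((1/2)*(-1/7)*(-1/15)*(-74)) = sqrt(355) + 431*(-37/105) = sqrt(355) - 15947/105 = -15947/105 + sqrt(355)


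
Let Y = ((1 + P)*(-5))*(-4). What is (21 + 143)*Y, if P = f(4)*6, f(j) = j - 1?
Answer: 62320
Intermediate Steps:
f(j) = -1 + j
P = 18 (P = (-1 + 4)*6 = 3*6 = 18)
Y = 380 (Y = ((1 + 18)*(-5))*(-4) = (19*(-5))*(-4) = -95*(-4) = 380)
(21 + 143)*Y = (21 + 143)*380 = 164*380 = 62320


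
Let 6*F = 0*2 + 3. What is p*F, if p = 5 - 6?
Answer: -½ ≈ -0.50000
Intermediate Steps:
p = -1
F = ½ (F = (0*2 + 3)/6 = (0 + 3)/6 = (⅙)*3 = ½ ≈ 0.50000)
p*F = -1*½ = -½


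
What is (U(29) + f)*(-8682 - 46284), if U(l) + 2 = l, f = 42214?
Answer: -2321818806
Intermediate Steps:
U(l) = -2 + l
(U(29) + f)*(-8682 - 46284) = ((-2 + 29) + 42214)*(-8682 - 46284) = (27 + 42214)*(-54966) = 42241*(-54966) = -2321818806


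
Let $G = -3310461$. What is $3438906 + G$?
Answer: $128445$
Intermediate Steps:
$3438906 + G = 3438906 - 3310461 = 128445$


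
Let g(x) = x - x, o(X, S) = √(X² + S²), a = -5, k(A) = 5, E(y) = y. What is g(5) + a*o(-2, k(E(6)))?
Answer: -5*√29 ≈ -26.926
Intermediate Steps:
o(X, S) = √(S² + X²)
g(x) = 0
g(5) + a*o(-2, k(E(6))) = 0 - 5*√(5² + (-2)²) = 0 - 5*√(25 + 4) = 0 - 5*√29 = -5*√29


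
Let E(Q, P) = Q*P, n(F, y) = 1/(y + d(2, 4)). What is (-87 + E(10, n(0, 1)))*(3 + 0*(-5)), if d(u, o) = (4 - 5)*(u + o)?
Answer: -267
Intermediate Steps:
d(u, o) = -o - u (d(u, o) = -(o + u) = -o - u)
n(F, y) = 1/(-6 + y) (n(F, y) = 1/(y + (-1*4 - 1*2)) = 1/(y + (-4 - 2)) = 1/(y - 6) = 1/(-6 + y))
E(Q, P) = P*Q
(-87 + E(10, n(0, 1)))*(3 + 0*(-5)) = (-87 + 10/(-6 + 1))*(3 + 0*(-5)) = (-87 + 10/(-5))*(3 + 0) = (-87 - ⅕*10)*3 = (-87 - 2)*3 = -89*3 = -267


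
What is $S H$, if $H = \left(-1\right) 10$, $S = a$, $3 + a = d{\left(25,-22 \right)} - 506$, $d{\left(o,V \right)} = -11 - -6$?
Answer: $5140$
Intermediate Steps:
$d{\left(o,V \right)} = -5$ ($d{\left(o,V \right)} = -11 + 6 = -5$)
$a = -514$ ($a = -3 - 511 = -514$)
$S = -514$
$H = -10$
$S H = \left(-514\right) \left(-10\right) = 5140$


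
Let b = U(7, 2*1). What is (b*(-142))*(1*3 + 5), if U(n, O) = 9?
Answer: -10224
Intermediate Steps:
b = 9
(b*(-142))*(1*3 + 5) = (9*(-142))*(1*3 + 5) = -1278*(3 + 5) = -1278*8 = -10224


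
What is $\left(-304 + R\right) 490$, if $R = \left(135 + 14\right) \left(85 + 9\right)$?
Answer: $6713980$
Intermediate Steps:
$R = 14006$ ($R = 149 \cdot 94 = 14006$)
$\left(-304 + R\right) 490 = \left(-304 + 14006\right) 490 = 13702 \cdot 490 = 6713980$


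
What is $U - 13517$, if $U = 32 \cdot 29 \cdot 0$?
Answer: $-13517$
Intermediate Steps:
$U = 0$ ($U = 928 \cdot 0 = 0$)
$U - 13517 = 0 - 13517 = -13517$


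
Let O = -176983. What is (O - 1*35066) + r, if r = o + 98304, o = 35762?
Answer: -77983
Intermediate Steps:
r = 134066 (r = 35762 + 98304 = 134066)
(O - 1*35066) + r = (-176983 - 1*35066) + 134066 = (-176983 - 35066) + 134066 = -212049 + 134066 = -77983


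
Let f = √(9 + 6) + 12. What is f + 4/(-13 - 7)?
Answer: 59/5 + √15 ≈ 15.673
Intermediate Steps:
f = 12 + √15 (f = √15 + 12 = 12 + √15 ≈ 15.873)
f + 4/(-13 - 7) = (12 + √15) + 4/(-13 - 7) = (12 + √15) + 4/(-20) = (12 + √15) + 4*(-1/20) = (12 + √15) - ⅕ = 59/5 + √15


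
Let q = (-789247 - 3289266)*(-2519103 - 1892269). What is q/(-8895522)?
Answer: -8995919024918/4447761 ≈ -2.0226e+6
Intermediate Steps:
q = 17991838049836 (q = -4078513*(-4411372) = 17991838049836)
q/(-8895522) = 17991838049836/(-8895522) = 17991838049836*(-1/8895522) = -8995919024918/4447761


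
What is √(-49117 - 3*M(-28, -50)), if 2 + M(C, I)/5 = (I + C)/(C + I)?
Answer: I*√49102 ≈ 221.59*I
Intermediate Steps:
M(C, I) = -5 (M(C, I) = -10 + 5*((I + C)/(C + I)) = -10 + 5*((C + I)/(C + I)) = -10 + 5*1 = -10 + 5 = -5)
√(-49117 - 3*M(-28, -50)) = √(-49117 - 3*(-5)) = √(-49117 + 15) = √(-49102) = I*√49102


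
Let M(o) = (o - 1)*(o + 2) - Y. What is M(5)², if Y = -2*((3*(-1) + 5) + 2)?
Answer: 1296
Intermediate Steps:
Y = -8 (Y = -2*((-3 + 5) + 2) = -2*(2 + 2) = -2*4 = -8)
M(o) = 8 + (-1 + o)*(2 + o) (M(o) = (o - 1)*(o + 2) - 1*(-8) = (-1 + o)*(2 + o) + 8 = 8 + (-1 + o)*(2 + o))
M(5)² = (6 + 5 + 5²)² = (6 + 5 + 25)² = 36² = 1296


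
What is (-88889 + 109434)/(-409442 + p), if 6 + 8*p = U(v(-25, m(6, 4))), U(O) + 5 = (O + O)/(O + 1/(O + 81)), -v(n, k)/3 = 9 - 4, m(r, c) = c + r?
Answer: -162552040/3239514003 ≈ -0.050178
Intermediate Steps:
v(n, k) = -15 (v(n, k) = -3*(9 - 4) = -3*5 = -15)
U(O) = -5 + 2*O/(O + 1/(81 + O)) (U(O) = -5 + (O + O)/(O + 1/(O + 81)) = -5 + (2*O)/(O + 1/(81 + O)) = -5 + 2*O/(O + 1/(81 + O)))
p = -8899/7912 (p = -¾ + ((-5 - 243*(-15) - 3*(-15)²)/(1 + (-15)² + 81*(-15)))/8 = -¾ + ((-5 + 3645 - 3*225)/(1 + 225 - 1215))/8 = -¾ + ((-5 + 3645 - 675)/(-989))/8 = -¾ + (-1/989*2965)/8 = -¾ + (⅛)*(-2965/989) = -¾ - 2965/7912 = -8899/7912 ≈ -1.1247)
(-88889 + 109434)/(-409442 + p) = (-88889 + 109434)/(-409442 - 8899/7912) = 20545/(-3239514003/7912) = 20545*(-7912/3239514003) = -162552040/3239514003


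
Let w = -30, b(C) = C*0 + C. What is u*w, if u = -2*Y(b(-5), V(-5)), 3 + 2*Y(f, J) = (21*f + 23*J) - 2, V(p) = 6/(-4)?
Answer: -4335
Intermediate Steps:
V(p) = -3/2 (V(p) = 6*(-¼) = -3/2)
b(C) = C (b(C) = 0 + C = C)
Y(f, J) = -5/2 + 21*f/2 + 23*J/2 (Y(f, J) = -3/2 + ((21*f + 23*J) - 2)/2 = -3/2 + (-2 + 21*f + 23*J)/2 = -3/2 + (-1 + 21*f/2 + 23*J/2) = -5/2 + 21*f/2 + 23*J/2)
u = 289/2 (u = -2*(-5/2 + (21/2)*(-5) + (23/2)*(-3/2)) = -2*(-5/2 - 105/2 - 69/4) = -2*(-289/4) = 289/2 ≈ 144.50)
u*w = (289/2)*(-30) = -4335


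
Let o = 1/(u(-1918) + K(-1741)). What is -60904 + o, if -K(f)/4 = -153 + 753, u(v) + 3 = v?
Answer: -263166185/4321 ≈ -60904.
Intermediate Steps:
u(v) = -3 + v
K(f) = -2400 (K(f) = -4*(-153 + 753) = -4*600 = -2400)
o = -1/4321 (o = 1/((-3 - 1918) - 2400) = 1/(-1921 - 2400) = 1/(-4321) = -1/4321 ≈ -0.00023143)
-60904 + o = -60904 - 1/4321 = -263166185/4321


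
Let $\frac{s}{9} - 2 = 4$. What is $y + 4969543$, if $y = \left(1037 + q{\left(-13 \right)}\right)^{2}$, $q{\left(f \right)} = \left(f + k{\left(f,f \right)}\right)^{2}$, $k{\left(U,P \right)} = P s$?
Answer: $262417326187$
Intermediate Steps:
$s = 54$ ($s = 18 + 9 \cdot 4 = 18 + 36 = 54$)
$k{\left(U,P \right)} = 54 P$ ($k{\left(U,P \right)} = P 54 = 54 P$)
$q{\left(f \right)} = 3025 f^{2}$ ($q{\left(f \right)} = \left(f + 54 f\right)^{2} = \left(55 f\right)^{2} = 3025 f^{2}$)
$y = 262412356644$ ($y = \left(1037 + 3025 \left(-13\right)^{2}\right)^{2} = \left(1037 + 3025 \cdot 169\right)^{2} = \left(1037 + 511225\right)^{2} = 512262^{2} = 262412356644$)
$y + 4969543 = 262412356644 + 4969543 = 262417326187$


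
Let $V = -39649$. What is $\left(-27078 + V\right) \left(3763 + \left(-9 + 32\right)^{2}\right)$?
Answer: $-286392284$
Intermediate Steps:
$\left(-27078 + V\right) \left(3763 + \left(-9 + 32\right)^{2}\right) = \left(-27078 - 39649\right) \left(3763 + \left(-9 + 32\right)^{2}\right) = - 66727 \left(3763 + 23^{2}\right) = - 66727 \left(3763 + 529\right) = \left(-66727\right) 4292 = -286392284$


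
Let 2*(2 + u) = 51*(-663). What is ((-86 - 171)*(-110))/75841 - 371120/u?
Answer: 57248230430/2564715097 ≈ 22.321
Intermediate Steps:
u = -33817/2 (u = -2 + (51*(-663))/2 = -2 + (½)*(-33813) = -2 - 33813/2 = -33817/2 ≈ -16909.)
((-86 - 171)*(-110))/75841 - 371120/u = ((-86 - 171)*(-110))/75841 - 371120/(-33817/2) = -257*(-110)*(1/75841) - 371120*(-2/33817) = 28270*(1/75841) + 742240/33817 = 28270/75841 + 742240/33817 = 57248230430/2564715097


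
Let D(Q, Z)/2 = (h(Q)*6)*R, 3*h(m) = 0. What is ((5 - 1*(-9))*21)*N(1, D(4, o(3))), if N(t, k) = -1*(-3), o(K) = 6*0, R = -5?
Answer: 882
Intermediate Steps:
h(m) = 0 (h(m) = (⅓)*0 = 0)
o(K) = 0
D(Q, Z) = 0 (D(Q, Z) = 2*((0*6)*(-5)) = 2*(0*(-5)) = 2*0 = 0)
N(t, k) = 3
((5 - 1*(-9))*21)*N(1, D(4, o(3))) = ((5 - 1*(-9))*21)*3 = ((5 + 9)*21)*3 = (14*21)*3 = 294*3 = 882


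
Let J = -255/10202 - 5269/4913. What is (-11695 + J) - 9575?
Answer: -1066159008173/50122426 ≈ -21271.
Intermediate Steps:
J = -55007153/50122426 (J = -255*1/10202 - 5269*1/4913 = -255/10202 - 5269/4913 = -55007153/50122426 ≈ -1.0975)
(-11695 + J) - 9575 = (-11695 - 55007153/50122426) - 9575 = -586236779223/50122426 - 9575 = -1066159008173/50122426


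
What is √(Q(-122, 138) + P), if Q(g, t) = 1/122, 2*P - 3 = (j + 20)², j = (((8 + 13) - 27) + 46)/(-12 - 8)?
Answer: √608414/61 ≈ 12.787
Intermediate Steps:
j = -2 (j = ((21 - 27) + 46)/(-20) = (-6 + 46)*(-1/20) = 40*(-1/20) = -2)
P = 327/2 (P = 3/2 + (-2 + 20)²/2 = 3/2 + (½)*18² = 3/2 + (½)*324 = 3/2 + 162 = 327/2 ≈ 163.50)
Q(g, t) = 1/122
√(Q(-122, 138) + P) = √(1/122 + 327/2) = √(9974/61) = √608414/61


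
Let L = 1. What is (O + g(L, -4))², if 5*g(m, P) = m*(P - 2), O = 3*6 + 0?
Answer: 7056/25 ≈ 282.24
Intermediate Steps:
O = 18 (O = 18 + 0 = 18)
g(m, P) = m*(-2 + P)/5 (g(m, P) = (m*(P - 2))/5 = (m*(-2 + P))/5 = m*(-2 + P)/5)
(O + g(L, -4))² = (18 + (⅕)*1*(-2 - 4))² = (18 + (⅕)*1*(-6))² = (18 - 6/5)² = (84/5)² = 7056/25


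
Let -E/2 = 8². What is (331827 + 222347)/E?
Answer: -277087/64 ≈ -4329.5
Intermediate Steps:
E = -128 (E = -2*8² = -2*64 = -128)
(331827 + 222347)/E = (331827 + 222347)/(-128) = 554174*(-1/128) = -277087/64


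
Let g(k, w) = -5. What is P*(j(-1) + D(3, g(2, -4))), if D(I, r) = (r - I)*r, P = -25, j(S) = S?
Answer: -975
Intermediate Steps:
D(I, r) = r*(r - I)
P*(j(-1) + D(3, g(2, -4))) = -25*(-1 - 5*(-5 - 1*3)) = -25*(-1 - 5*(-5 - 3)) = -25*(-1 - 5*(-8)) = -25*(-1 + 40) = -25*39 = -975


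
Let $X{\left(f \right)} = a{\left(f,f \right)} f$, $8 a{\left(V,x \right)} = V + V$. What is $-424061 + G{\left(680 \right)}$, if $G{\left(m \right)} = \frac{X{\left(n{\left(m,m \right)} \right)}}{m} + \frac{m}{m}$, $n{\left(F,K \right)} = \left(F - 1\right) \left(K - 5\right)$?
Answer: $\frac{41781672485}{544} \approx 7.6805 \cdot 10^{7}$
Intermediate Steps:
$a{\left(V,x \right)} = \frac{V}{4}$ ($a{\left(V,x \right)} = \frac{V + V}{8} = \frac{2 V}{8} = \frac{V}{4}$)
$n{\left(F,K \right)} = \left(-1 + F\right) \left(-5 + K\right)$
$X{\left(f \right)} = \frac{f^{2}}{4}$ ($X{\left(f \right)} = \frac{f}{4} f = \frac{f^{2}}{4}$)
$G{\left(m \right)} = 1 + \frac{\left(5 + m^{2} - 6 m\right)^{2}}{4 m}$ ($G{\left(m \right)} = \frac{\frac{1}{4} \left(5 - m - 5 m + m m\right)^{2}}{m} + \frac{m}{m} = \frac{\frac{1}{4} \left(5 - m - 5 m + m^{2}\right)^{2}}{m} + 1 = \frac{\frac{1}{4} \left(5 + m^{2} - 6 m\right)^{2}}{m} + 1 = \frac{\left(5 + m^{2} - 6 m\right)^{2}}{4 m} + 1 = 1 + \frac{\left(5 + m^{2} - 6 m\right)^{2}}{4 m}$)
$-424061 + G{\left(680 \right)} = -424061 + \frac{680 + \frac{\left(5 + 680^{2} - 4080\right)^{2}}{4}}{680} = -424061 + \frac{680 + \frac{\left(5 + 462400 - 4080\right)^{2}}{4}}{680} = -424061 + \frac{680 + \frac{458325^{2}}{4}}{680} = -424061 + \frac{680 + \frac{1}{4} \cdot 210061805625}{680} = -424061 + \frac{680 + \frac{210061805625}{4}}{680} = -424061 + \frac{1}{680} \cdot \frac{210061808345}{4} = -424061 + \frac{42012361669}{544} = \frac{41781672485}{544}$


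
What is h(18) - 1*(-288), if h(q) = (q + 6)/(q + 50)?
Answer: 4902/17 ≈ 288.35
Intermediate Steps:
h(q) = (6 + q)/(50 + q)
h(18) - 1*(-288) = (6 + 18)/(50 + 18) - 1*(-288) = 24/68 + 288 = (1/68)*24 + 288 = 6/17 + 288 = 4902/17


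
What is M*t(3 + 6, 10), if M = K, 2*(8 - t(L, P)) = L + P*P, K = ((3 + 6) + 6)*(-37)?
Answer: 51615/2 ≈ 25808.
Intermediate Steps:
K = -555 (K = (9 + 6)*(-37) = 15*(-37) = -555)
t(L, P) = 8 - L/2 - P²/2 (t(L, P) = 8 - (L + P*P)/2 = 8 - (L + P²)/2 = 8 + (-L/2 - P²/2) = 8 - L/2 - P²/2)
M = -555
M*t(3 + 6, 10) = -555*(8 - (3 + 6)/2 - ½*10²) = -555*(8 - ½*9 - ½*100) = -555*(8 - 9/2 - 50) = -555*(-93/2) = 51615/2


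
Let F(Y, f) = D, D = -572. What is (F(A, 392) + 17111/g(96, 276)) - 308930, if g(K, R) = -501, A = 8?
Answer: -155077613/501 ≈ -3.0954e+5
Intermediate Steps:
F(Y, f) = -572
(F(A, 392) + 17111/g(96, 276)) - 308930 = (-572 + 17111/(-501)) - 308930 = (-572 + 17111*(-1/501)) - 308930 = (-572 - 17111/501) - 308930 = -303683/501 - 308930 = -155077613/501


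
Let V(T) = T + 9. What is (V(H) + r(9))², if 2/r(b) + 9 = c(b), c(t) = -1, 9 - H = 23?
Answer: 676/25 ≈ 27.040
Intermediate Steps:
H = -14 (H = 9 - 1*23 = 9 - 23 = -14)
V(T) = 9 + T
r(b) = -⅕ (r(b) = 2/(-9 - 1) = 2/(-10) = 2*(-⅒) = -⅕)
(V(H) + r(9))² = ((9 - 14) - ⅕)² = (-5 - ⅕)² = (-26/5)² = 676/25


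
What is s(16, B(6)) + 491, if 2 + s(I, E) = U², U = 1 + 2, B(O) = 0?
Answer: 498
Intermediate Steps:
U = 3
s(I, E) = 7 (s(I, E) = -2 + 3² = -2 + 9 = 7)
s(16, B(6)) + 491 = 7 + 491 = 498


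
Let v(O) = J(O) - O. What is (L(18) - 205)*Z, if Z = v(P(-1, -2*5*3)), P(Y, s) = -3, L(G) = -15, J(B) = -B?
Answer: -1320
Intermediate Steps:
v(O) = -2*O (v(O) = -O - O = -2*O)
Z = 6 (Z = -2*(-3) = 6)
(L(18) - 205)*Z = (-15 - 205)*6 = -220*6 = -1320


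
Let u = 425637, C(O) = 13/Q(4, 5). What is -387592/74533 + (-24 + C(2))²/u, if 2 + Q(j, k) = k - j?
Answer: -164871460427/31724002521 ≈ -5.1971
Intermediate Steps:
Q(j, k) = -2 + k - j (Q(j, k) = -2 + (k - j) = -2 + k - j)
C(O) = -13 (C(O) = 13/(-2 + 5 - 1*4) = 13/(-2 + 5 - 4) = 13/(-1) = 13*(-1) = -13)
-387592/74533 + (-24 + C(2))²/u = -387592/74533 + (-24 - 13)²/425637 = -387592*1/74533 + (-37)²*(1/425637) = -387592/74533 + 1369*(1/425637) = -387592/74533 + 1369/425637 = -164871460427/31724002521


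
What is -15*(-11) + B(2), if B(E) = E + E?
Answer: 169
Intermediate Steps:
B(E) = 2*E
-15*(-11) + B(2) = -15*(-11) + 2*2 = 165 + 4 = 169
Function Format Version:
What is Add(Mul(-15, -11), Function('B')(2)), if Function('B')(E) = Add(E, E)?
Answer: 169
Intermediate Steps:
Function('B')(E) = Mul(2, E)
Add(Mul(-15, -11), Function('B')(2)) = Add(Mul(-15, -11), Mul(2, 2)) = Add(165, 4) = 169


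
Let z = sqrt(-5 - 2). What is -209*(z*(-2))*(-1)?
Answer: -418*I*sqrt(7) ≈ -1105.9*I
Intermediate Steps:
z = I*sqrt(7) (z = sqrt(-7) = I*sqrt(7) ≈ 2.6458*I)
-209*(z*(-2))*(-1) = -209*((I*sqrt(7))*(-2))*(-1) = -209*-2*I*sqrt(7)*(-1) = -209*2*I*sqrt(7) = -418*I*sqrt(7)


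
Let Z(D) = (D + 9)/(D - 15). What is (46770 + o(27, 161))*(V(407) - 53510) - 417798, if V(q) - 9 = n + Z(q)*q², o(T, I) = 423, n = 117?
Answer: 283039932774/49 ≈ 5.7763e+9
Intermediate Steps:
Z(D) = (9 + D)/(-15 + D)
V(q) = 126 + q²*(9 + q)/(-15 + q) (V(q) = 9 + (117 + ((9 + q)/(-15 + q))*q²) = 9 + (117 + q²*(9 + q)/(-15 + q)) = 126 + q²*(9 + q)/(-15 + q))
(46770 + o(27, 161))*(V(407) - 53510) - 417798 = (46770 + 423)*((-1890 + 126*407 + 407²*(9 + 407))/(-15 + 407) - 53510) - 417798 = 47193*((-1890 + 51282 + 165649*416)/392 - 53510) - 417798 = 47193*((-1890 + 51282 + 68909984)/392 - 53510) - 417798 = 47193*((1/392)*68959376 - 53510) - 417798 = 47193*(8619922/49 - 53510) - 417798 = 47193*(5997932/49) - 417798 = 283060404876/49 - 417798 = 283039932774/49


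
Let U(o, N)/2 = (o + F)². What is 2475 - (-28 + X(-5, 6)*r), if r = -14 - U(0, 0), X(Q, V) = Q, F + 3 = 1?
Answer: 2393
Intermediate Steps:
F = -2 (F = -3 + 1 = -2)
U(o, N) = 2*(-2 + o)² (U(o, N) = 2*(o - 2)² = 2*(-2 + o)²)
r = -22 (r = -14 - 2*(-2 + 0)² = -14 - 2*(-2)² = -14 - 2*4 = -14 - 1*8 = -14 - 8 = -22)
2475 - (-28 + X(-5, 6)*r) = 2475 - (-28 - 5*(-22)) = 2475 - (-28 + 110) = 2475 - 1*82 = 2475 - 82 = 2393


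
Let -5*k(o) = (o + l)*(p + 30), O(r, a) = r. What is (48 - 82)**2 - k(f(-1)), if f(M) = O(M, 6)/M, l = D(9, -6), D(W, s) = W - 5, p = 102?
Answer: 1288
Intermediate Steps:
D(W, s) = -5 + W
l = 4 (l = -5 + 9 = 4)
f(M) = 1 (f(M) = M/M = 1)
k(o) = -528/5 - 132*o/5 (k(o) = -(o + 4)*(102 + 30)/5 = -(4 + o)*132/5 = -(528 + 132*o)/5 = -528/5 - 132*o/5)
(48 - 82)**2 - k(f(-1)) = (48 - 82)**2 - (-528/5 - 132/5*1) = (-34)**2 - (-528/5 - 132/5) = 1156 - 1*(-132) = 1156 + 132 = 1288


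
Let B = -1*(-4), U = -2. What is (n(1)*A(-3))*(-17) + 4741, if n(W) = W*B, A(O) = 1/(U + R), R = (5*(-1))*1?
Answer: 33255/7 ≈ 4750.7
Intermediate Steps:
R = -5 (R = -5*1 = -5)
B = 4
A(O) = -⅐ (A(O) = 1/(-2 - 5) = 1/(-7) = -⅐)
n(W) = 4*W (n(W) = W*4 = 4*W)
(n(1)*A(-3))*(-17) + 4741 = ((4*1)*(-⅐))*(-17) + 4741 = (4*(-⅐))*(-17) + 4741 = -4/7*(-17) + 4741 = 68/7 + 4741 = 33255/7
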